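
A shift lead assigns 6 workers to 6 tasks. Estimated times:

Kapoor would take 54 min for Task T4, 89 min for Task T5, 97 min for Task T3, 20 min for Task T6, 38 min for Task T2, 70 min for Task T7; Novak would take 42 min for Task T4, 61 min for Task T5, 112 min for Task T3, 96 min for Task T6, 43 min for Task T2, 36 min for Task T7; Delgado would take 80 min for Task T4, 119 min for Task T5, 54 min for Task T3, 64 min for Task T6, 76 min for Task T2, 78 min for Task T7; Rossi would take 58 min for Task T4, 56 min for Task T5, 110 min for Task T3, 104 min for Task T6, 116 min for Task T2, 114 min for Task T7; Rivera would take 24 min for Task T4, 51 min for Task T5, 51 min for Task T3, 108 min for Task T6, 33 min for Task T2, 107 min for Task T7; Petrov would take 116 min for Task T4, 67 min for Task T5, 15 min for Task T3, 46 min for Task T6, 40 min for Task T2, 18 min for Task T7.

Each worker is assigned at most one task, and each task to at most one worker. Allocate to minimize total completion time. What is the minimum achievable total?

Minimum total: 215 min

Optimal: Kapoor→Task T6 (20 min), Novak→Task T2 (43 min), Delgado→Task T3 (54 min), Rossi→Task T5 (56 min), Rivera→Task T4 (24 min), Petrov→Task T7 (18 min) — total 20+43+54+56+24+18 = 215 min.
Min-entry greedy (repeatedly take the single cheapest remaining cell) gives 227 min, worse by 12.
Next-best assignment: Kapoor→Task T6, Novak→Task T4, Delgado→Task T3, Rossi→Task T5, Rivera→Task T2, Petrov→Task T7 = 223 min.
Every other assignment is strictly worse.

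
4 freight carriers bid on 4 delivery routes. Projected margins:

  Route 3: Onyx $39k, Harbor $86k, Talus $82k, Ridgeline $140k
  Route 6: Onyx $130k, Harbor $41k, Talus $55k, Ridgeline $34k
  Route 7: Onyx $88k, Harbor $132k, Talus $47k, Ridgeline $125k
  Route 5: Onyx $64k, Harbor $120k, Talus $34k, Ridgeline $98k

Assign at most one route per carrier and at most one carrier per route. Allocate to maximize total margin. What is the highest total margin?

Maximum total: $457k

Optimal: Onyx→Route 6 ($130k), Harbor→Route 5 ($120k), Talus→Route 3 ($82k), Ridgeline→Route 7 ($125k) — total 130+120+82+125 = $457k.
Column-greedy (each route in turn goes to its best remaining carrier) gives $436k, worse by 21.
Next-best assignment: Onyx→Route 6, Harbor→Route 7, Talus→Route 3, Ridgeline→Route 5 = $442k.
Swapping Ridgeline↔Talus (Ridgeline→Route 3 $140k, Talus→Route 7 $47k) loses 20.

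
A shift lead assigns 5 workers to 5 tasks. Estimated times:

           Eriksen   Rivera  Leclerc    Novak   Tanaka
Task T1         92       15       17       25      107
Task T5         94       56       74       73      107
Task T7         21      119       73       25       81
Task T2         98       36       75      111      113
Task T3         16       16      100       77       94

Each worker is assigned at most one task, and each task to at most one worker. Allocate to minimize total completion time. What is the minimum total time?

Treat this as an assignment problem: match each worker to one task.
Optimal: Eriksen→Task T3 (16 min), Rivera→Task T2 (36 min), Leclerc→Task T1 (17 min), Novak→Task T7 (25 min), Tanaka→Task T5 (107 min) — total 16+36+17+25+107 = 201 min.
Min-entry greedy (repeatedly take the single cheapest remaining cell) gives 243 min, worse by 42.
Next-best assignment: Eriksen→Task T3, Rivera→Task T2, Leclerc→Task T1, Novak→Task T5, Tanaka→Task T7 = 223 min.
Checked against all permutations: 201 min is optimal.

Minimum total: 201 min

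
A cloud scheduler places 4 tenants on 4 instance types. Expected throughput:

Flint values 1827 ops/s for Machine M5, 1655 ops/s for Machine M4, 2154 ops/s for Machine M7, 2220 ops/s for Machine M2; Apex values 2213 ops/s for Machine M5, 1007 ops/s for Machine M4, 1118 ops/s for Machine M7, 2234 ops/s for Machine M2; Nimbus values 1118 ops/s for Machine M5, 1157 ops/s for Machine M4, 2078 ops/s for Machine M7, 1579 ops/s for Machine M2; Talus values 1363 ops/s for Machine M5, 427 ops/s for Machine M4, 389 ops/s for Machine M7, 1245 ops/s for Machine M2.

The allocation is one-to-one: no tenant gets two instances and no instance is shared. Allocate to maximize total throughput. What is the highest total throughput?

Optimal: Flint→Machine M4 (1655 ops/s), Apex→Machine M2 (2234 ops/s), Nimbus→Machine M7 (2078 ops/s), Talus→Machine M5 (1363 ops/s) — total 1655+2234+2078+1363 = 7330 ops/s.
Row-greedy (each tenant in turn takes its best remaining instance) gives 6938 ops/s, worse by 392.
Next-best assignment: Flint→Machine M4, Apex→Machine M5, Nimbus→Machine M7, Talus→Machine M2 = 7191 ops/s.
No other one-to-one assignment exceeds 7330 ops/s.

Max total: 7330 ops/s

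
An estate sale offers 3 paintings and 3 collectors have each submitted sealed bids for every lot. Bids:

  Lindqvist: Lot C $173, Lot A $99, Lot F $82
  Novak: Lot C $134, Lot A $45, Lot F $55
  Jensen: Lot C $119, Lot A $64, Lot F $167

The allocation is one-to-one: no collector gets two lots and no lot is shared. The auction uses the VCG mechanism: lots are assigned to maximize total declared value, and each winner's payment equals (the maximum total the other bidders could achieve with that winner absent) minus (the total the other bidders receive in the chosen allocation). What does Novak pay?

Efficient allocation: Lindqvist→Lot A ($99), Novak→Lot C ($134), Jensen→Lot F ($167); total welfare W = $400.
Novak receives Lot C at value $134, so the others get W − 134 = $266.
Without Novak: best allocation of the remaining 2 bidders over all 3 lots is Lindqvist→Lot C ($173), Jensen→Lot F ($167), total $340.
VCG payment = (others' best without Novak) − (others' welfare with Novak) = 340 − 266 = $74.

Novak pays $74.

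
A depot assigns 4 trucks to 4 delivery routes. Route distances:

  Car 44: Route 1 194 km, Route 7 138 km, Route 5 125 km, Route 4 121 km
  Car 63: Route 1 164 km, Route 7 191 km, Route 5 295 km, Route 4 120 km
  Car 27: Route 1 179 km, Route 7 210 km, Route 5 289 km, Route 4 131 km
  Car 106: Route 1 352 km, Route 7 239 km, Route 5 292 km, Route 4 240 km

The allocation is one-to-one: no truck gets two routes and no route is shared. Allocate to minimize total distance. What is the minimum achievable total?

Min total: 659 km

Treat this as an assignment problem: match each truck to one route.
Optimal: Car 44→Route 5 (125 km), Car 63→Route 1 (164 km), Car 27→Route 4 (131 km), Car 106→Route 7 (239 km) — total 125+164+131+239 = 659 km.
Row-greedy (each truck in turn takes its cheapest remaining route) gives 787 km, worse by 128.
Next-best assignment: Car 44→Route 5, Car 63→Route 4, Car 27→Route 1, Car 106→Route 7 = 663 km.
Checked against all permutations: 659 km is optimal.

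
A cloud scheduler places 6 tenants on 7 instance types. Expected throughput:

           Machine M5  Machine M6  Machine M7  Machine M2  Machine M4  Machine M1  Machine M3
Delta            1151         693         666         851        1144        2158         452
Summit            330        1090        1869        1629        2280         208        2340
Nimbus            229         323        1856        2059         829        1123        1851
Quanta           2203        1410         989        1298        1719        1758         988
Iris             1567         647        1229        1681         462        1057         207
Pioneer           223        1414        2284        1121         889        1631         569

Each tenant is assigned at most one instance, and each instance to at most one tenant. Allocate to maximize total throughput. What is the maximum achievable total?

Maximum total: 12457 ops/s

Optimal: Delta→Machine M1 (2158 ops/s), Summit→Machine M4 (2280 ops/s), Nimbus→Machine M3 (1851 ops/s), Quanta→Machine M5 (2203 ops/s), Iris→Machine M2 (1681 ops/s), Pioneer→Machine M7 (2284 ops/s) — total 2158+2280+1851+2203+1681+2284 = 12457 ops/s.
Row-greedy (each tenant in turn takes its best remaining instance) gives 11403 ops/s, worse by 1054.
Next-best assignment: Delta→Machine M1, Summit→Machine M3, Nimbus→Machine M2, Quanta→Machine M4, Iris→Machine M5, Pioneer→Machine M7 = 12127 ops/s.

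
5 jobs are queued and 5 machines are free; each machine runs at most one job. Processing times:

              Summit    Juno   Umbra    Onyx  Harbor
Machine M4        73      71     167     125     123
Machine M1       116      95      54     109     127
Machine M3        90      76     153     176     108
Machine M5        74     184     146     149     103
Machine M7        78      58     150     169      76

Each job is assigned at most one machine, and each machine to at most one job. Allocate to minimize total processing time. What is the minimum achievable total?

Optimal: Summit→Machine M5 (74 min), Juno→Machine M3 (76 min), Umbra→Machine M1 (54 min), Onyx→Machine M4 (125 min), Harbor→Machine M7 (76 min) — total 74+76+54+125+76 = 405 min.
Row-greedy (each job in turn takes its cheapest remaining machine) gives 442 min, worse by 37.
Checked against all permutations: 405 min is optimal.

Min total: 405 min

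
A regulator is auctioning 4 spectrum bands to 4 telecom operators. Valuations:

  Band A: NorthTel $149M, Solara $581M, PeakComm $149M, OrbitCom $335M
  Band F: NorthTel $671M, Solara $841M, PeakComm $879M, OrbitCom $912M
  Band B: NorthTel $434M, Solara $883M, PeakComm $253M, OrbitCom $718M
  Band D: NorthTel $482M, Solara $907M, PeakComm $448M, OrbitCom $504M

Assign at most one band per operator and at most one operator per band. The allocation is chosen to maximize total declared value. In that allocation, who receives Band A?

Solara receives Band A.

Treat this as an assignment problem: match each operator to one band.
Optimal: NorthTel→Band D ($482M), Solara→Band A ($581M), PeakComm→Band F ($879M), OrbitCom→Band B ($718M) — total 482+581+879+718 = $2660M.
Row-greedy (each operator in turn takes its best remaining band) gives $2166M, worse by 494.
Next-best assignment: NorthTel→Band A, Solara→Band D, PeakComm→Band F, OrbitCom→Band B = $2653M.
Every other assignment is strictly worse.
Solara's own top band is Band D ($907M), but forcing Solara→Band D and reassigning the rest optimally gives only $2653M — worse by 7.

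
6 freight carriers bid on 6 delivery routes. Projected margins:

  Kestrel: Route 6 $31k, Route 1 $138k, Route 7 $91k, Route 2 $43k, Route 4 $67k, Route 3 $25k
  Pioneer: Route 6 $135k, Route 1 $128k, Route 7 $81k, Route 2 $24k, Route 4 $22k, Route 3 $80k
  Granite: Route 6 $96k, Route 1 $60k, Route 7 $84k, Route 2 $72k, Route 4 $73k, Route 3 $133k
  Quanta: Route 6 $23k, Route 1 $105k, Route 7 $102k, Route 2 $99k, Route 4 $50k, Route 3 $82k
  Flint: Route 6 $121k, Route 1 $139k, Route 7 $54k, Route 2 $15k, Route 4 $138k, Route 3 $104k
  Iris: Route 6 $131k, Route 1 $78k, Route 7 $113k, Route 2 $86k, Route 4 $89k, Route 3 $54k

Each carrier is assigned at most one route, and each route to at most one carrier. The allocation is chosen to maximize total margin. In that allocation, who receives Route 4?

Flint receives Route 4.

This is a one-to-one assignment (maximum-weight bipartite matching).
Optimal: Kestrel→Route 1 ($138k), Pioneer→Route 6 ($135k), Granite→Route 3 ($133k), Quanta→Route 2 ($99k), Flint→Route 4 ($138k), Iris→Route 7 ($113k) — total 138+135+133+99+138+113 = $756k.
Column-greedy (each route in turn goes to its best remaining carrier) gives $584k, worse by 172.
Flint's own top route is Route 1 ($139k), but forcing Flint→Route 1 and reassigning the rest optimally gives only $686k — worse by 70.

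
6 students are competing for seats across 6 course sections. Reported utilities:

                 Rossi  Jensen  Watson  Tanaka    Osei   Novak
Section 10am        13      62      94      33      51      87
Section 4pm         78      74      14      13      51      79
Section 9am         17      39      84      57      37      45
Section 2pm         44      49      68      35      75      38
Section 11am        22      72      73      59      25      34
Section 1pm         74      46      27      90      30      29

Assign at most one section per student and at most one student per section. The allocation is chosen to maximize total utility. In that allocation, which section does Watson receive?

Treat this as an assignment problem: match each student to one section.
Optimal: Rossi→Section 4pm (78 points), Jensen→Section 11am (72 points), Watson→Section 9am (84 points), Tanaka→Section 1pm (90 points), Osei→Section 2pm (75 points), Novak→Section 10am (87 points) — total 78+72+84+90+75+87 = 486 points.
Max-entry greedy (repeatedly take the single best remaining cell) gives 427 points, worse by 59.
Watson's own top section is Section 10am (94 points), but forcing Watson→Section 10am and reassigning the rest optimally gives only 454 points — worse by 32.

Watson receives Section 9am.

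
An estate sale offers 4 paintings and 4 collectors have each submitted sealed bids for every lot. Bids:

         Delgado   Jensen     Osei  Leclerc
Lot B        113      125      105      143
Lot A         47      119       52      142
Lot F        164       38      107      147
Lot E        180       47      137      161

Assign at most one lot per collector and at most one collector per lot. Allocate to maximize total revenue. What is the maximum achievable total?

Maximum total: $568

Optimal: Delgado→Lot F ($164), Jensen→Lot B ($125), Osei→Lot E ($137), Leclerc→Lot A ($142) — total 164+125+137+142 = $568.
Max-entry greedy (repeatedly take the single best remaining cell) gives $504, worse by 64.
Next-best assignment: Delgado→Lot F, Jensen→Lot A, Osei→Lot E, Leclerc→Lot B = $563.
Swapping Leclerc↔Osei (Leclerc→Lot E $161, Osei→Lot A $52) loses 66.
No other one-to-one assignment exceeds $568.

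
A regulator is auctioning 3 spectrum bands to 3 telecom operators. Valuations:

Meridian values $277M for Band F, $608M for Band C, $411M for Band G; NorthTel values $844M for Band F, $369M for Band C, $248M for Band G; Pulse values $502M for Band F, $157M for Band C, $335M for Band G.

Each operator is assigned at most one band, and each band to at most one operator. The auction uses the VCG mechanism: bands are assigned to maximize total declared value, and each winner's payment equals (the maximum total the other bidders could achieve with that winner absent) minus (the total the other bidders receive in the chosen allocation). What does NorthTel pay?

NorthTel pays $167M.

Efficient allocation: Meridian→Band C ($608M), NorthTel→Band F ($844M), Pulse→Band G ($335M); total welfare W = $1787M.
NorthTel receives Band F at value $844M, so the others get W − 844 = $943M.
Without NorthTel: best allocation of the remaining 2 bidders over all 3 bands is Meridian→Band C ($608M), Pulse→Band F ($502M), total $1110M.
VCG payment = (others' best without NorthTel) − (others' welfare with NorthTel) = 1110 − 943 = $167M.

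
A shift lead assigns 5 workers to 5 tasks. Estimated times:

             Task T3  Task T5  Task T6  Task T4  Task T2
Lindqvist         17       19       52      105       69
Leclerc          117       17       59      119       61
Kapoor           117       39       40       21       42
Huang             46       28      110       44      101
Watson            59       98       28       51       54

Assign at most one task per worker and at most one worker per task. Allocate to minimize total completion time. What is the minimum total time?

Min total: 148 min

Optimal: Lindqvist→Task T3 (17 min), Leclerc→Task T5 (17 min), Kapoor→Task T2 (42 min), Huang→Task T4 (44 min), Watson→Task T6 (28 min) — total 17+17+42+44+28 = 148 min.
Column-greedy (each task in turn goes to its cheapest remaining worker) gives 184 min, worse by 36.
Next-best assignment: Lindqvist→Task T3, Leclerc→Task T2, Kapoor→Task T4, Huang→Task T5, Watson→Task T6 = 155 min.
Swapping Lindqvist↔Watson (Lindqvist→Task T6 52 min, Watson→Task T3 59 min) adds 66.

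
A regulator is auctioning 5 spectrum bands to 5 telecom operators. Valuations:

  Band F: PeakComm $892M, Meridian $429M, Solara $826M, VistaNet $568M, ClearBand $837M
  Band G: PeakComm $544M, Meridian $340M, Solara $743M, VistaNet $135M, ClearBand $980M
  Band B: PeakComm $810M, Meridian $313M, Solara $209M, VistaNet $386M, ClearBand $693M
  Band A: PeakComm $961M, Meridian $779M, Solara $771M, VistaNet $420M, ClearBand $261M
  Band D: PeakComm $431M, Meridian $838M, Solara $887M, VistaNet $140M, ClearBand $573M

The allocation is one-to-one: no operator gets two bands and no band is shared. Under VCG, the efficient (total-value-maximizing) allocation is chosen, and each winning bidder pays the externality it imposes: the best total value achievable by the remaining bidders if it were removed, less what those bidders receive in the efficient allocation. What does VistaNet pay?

VistaNet pays $149M.

Efficient allocation: PeakComm→Band B ($810M), Meridian→Band A ($779M), Solara→Band D ($887M), VistaNet→Band F ($568M), ClearBand→Band G ($980M); total welfare W = $4024M.
VistaNet receives Band F at value $568M, so the others get W − 568 = $3456M.
Without VistaNet: best allocation of the remaining 4 bidders over all 5 bands is PeakComm→Band A ($961M), Meridian→Band D ($838M), Solara→Band F ($826M), ClearBand→Band G ($980M), total $3605M.
VCG payment = (others' best without VistaNet) − (others' welfare with VistaNet) = 3605 − 3456 = $149M.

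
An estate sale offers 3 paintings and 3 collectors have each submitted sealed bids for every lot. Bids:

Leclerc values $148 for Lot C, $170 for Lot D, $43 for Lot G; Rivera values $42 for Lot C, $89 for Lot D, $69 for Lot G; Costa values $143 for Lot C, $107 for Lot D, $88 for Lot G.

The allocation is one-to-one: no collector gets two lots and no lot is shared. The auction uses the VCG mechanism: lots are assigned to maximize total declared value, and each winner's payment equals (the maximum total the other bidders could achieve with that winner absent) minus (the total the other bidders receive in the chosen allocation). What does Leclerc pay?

Leclerc pays $20.

Efficient allocation: Leclerc→Lot D ($170), Rivera→Lot G ($69), Costa→Lot C ($143); total welfare W = $382.
Leclerc receives Lot D at value $170, so the others get W − 170 = $212.
Without Leclerc: best allocation of the remaining 2 bidders over all 3 lots is Rivera→Lot D ($89), Costa→Lot C ($143), total $232.
VCG payment = (others' best without Leclerc) − (others' welfare with Leclerc) = 232 − 212 = $20.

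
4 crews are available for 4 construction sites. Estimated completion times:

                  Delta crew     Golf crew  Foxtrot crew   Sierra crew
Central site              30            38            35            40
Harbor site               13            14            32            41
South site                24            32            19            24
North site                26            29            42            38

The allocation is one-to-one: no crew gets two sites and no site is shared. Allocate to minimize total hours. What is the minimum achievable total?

Minimum total: 99 hours

This is the linear assignment problem.
Optimal: Delta crew→North site (26 hours), Golf crew→Harbor site (14 hours), Foxtrot crew→Central site (35 hours), Sierra crew→South site (24 hours) — total 26+14+35+24 = 99 hours.
Column-greedy (each site in turn goes to its cheapest remaining crew) gives 101 hours, worse by 2.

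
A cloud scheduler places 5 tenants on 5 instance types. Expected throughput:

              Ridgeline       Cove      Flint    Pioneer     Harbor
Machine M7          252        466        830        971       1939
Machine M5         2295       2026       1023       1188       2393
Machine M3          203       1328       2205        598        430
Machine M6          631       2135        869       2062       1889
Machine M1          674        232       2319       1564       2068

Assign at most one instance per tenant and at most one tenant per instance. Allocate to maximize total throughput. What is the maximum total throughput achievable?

Maximum total: 10138 ops/s

Optimal: Ridgeline→Machine M5 (2295 ops/s), Cove→Machine M6 (2135 ops/s), Flint→Machine M3 (2205 ops/s), Pioneer→Machine M1 (1564 ops/s), Harbor→Machine M7 (1939 ops/s) — total 2295+2135+2205+1564+1939 = 10138 ops/s.
Row-greedy (each tenant in turn takes its best remaining instance) gives 8150 ops/s, worse by 1988.
Next-best assignment: Ridgeline→Machine M5, Cove→Machine M3, Flint→Machine M1, Pioneer→Machine M6, Harbor→Machine M7 = 9943 ops/s.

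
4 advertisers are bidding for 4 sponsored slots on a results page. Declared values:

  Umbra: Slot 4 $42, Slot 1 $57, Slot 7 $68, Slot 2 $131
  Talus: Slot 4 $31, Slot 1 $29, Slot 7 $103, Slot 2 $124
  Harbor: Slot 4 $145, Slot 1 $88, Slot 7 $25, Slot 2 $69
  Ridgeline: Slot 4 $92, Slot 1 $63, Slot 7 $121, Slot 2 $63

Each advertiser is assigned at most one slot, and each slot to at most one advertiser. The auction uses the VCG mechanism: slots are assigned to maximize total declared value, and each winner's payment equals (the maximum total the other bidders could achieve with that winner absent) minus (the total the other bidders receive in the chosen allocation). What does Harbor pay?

Efficient allocation: Umbra→Slot 1 ($57), Talus→Slot 2 ($124), Harbor→Slot 4 ($145), Ridgeline→Slot 7 ($121); total welfare W = $447.
Harbor receives Slot 4 at value $145, so the others get W − 145 = $302.
Without Harbor: best allocation of the remaining 3 bidders over all 4 slots is Umbra→Slot 2 ($131), Talus→Slot 7 ($103), Ridgeline→Slot 4 ($92), total $326.
VCG payment = (others' best without Harbor) − (others' welfare with Harbor) = 326 − 302 = $24.

Harbor pays $24.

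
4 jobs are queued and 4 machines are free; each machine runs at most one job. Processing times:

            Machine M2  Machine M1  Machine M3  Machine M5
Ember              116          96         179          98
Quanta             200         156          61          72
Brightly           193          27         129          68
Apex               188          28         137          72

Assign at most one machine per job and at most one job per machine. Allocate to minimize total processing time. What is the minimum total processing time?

Minimum total: 273 min

Optimal: Ember→Machine M2 (116 min), Quanta→Machine M3 (61 min), Brightly→Machine M5 (68 min), Apex→Machine M1 (28 min) — total 116+61+68+28 = 273 min.
Column-greedy (each machine in turn goes to its cheapest remaining job) gives 276 min, worse by 3.
Swapping Brightly↔Ember (Brightly→Machine M2 193 min, Ember→Machine M5 98 min) adds 107.
Every other assignment is strictly worse.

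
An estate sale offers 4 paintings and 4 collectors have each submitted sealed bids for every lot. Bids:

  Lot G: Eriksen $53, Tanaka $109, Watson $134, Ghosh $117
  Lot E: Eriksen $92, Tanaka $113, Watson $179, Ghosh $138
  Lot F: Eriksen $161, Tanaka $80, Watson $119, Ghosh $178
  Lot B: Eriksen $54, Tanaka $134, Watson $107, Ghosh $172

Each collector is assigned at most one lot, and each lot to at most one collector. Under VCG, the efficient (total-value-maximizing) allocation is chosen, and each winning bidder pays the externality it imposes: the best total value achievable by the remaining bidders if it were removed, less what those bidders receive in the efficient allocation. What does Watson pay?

Efficient allocation: Eriksen→Lot F ($161), Tanaka→Lot G ($109), Watson→Lot E ($179), Ghosh→Lot B ($172); total welfare W = $621.
Watson receives Lot E at value $179, so the others get W − 179 = $442.
Without Watson: best allocation of the remaining 3 bidders over all 4 lots is Eriksen→Lot F ($161), Tanaka→Lot E ($113), Ghosh→Lot B ($172), total $446.
VCG payment = (others' best without Watson) − (others' welfare with Watson) = 446 − 442 = $4.

Watson pays $4.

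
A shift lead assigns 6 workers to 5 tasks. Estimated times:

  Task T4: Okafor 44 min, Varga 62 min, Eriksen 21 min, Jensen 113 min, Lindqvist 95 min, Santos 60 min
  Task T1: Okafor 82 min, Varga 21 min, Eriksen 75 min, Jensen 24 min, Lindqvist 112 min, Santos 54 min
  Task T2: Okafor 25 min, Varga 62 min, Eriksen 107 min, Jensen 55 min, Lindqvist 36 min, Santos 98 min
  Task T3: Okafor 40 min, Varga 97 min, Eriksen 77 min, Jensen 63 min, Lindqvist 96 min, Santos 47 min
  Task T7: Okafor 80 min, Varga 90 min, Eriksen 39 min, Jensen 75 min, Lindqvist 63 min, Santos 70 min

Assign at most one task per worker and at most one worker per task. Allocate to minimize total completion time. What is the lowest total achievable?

Minimum total: 177 min

Treat this as an assignment problem: match each worker to one task.
Optimal: Eriksen→Task T4 (21 min), Varga→Task T1 (21 min), Okafor→Task T2 (25 min), Santos→Task T3 (47 min), Lindqvist→Task T7 (63 min) — total 21+21+25+47+63 = 177 min.
Swapping Santos↔Lindqvist (Santos→Task T7 70 min, Lindqvist→Task T3 96 min) adds 56.
No other one-to-one assignment undercuts 177 min.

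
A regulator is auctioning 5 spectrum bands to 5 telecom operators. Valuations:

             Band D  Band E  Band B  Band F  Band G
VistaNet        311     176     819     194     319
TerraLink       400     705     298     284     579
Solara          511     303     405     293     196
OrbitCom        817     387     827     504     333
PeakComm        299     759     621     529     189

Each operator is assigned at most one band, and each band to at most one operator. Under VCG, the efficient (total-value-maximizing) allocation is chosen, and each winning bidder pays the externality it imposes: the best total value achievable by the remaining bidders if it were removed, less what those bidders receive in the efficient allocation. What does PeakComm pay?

Efficient allocation: VistaNet→Band B ($819M), TerraLink→Band G ($579M), Solara→Band F ($293M), OrbitCom→Band D ($817M), PeakComm→Band E ($759M); total welfare W = $3267M.
PeakComm receives Band E at value $759M, so the others get W − 759 = $2508M.
Without PeakComm: best allocation of the remaining 4 bidders over all 5 bands is VistaNet→Band B ($819M), TerraLink→Band E ($705M), Solara→Band F ($293M), OrbitCom→Band D ($817M), total $2634M.
VCG payment = (others' best without PeakComm) − (others' welfare with PeakComm) = 2634 − 2508 = $126M.

PeakComm pays $126M.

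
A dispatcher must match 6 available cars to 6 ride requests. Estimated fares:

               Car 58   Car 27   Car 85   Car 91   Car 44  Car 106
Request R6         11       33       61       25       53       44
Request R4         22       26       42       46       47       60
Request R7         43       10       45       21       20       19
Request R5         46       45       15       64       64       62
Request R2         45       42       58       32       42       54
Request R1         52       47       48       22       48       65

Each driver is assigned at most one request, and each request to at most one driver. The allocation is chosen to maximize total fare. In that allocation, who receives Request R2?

Car 85 receives Request R2.

This is a one-to-one assignment (maximum-weight bipartite matching).
Optimal: Car 58→Request R7 ($43), Car 27→Request R1 ($47), Car 85→Request R2 ($58), Car 91→Request R5 ($64), Car 44→Request R6 ($53), Car 106→Request R4 ($60) — total 43+47+58+64+53+60 = $325.
Next-best assignment: Car 58→Request R7, Car 27→Request R2, Car 85→Request R6, Car 91→Request R5, Car 44→Request R4, Car 106→Request R1 = $322.
Swapping Car 85↔Car 58 (Car 85→Request R7 $45, Car 58→Request R2 $45) loses 11.
Checked against all permutations: $325 is optimal.
Car 85's own top request is Request R6 ($61), but forcing Car 85→Request R6 and reassigning the rest optimally gives only $322 — worse by 3.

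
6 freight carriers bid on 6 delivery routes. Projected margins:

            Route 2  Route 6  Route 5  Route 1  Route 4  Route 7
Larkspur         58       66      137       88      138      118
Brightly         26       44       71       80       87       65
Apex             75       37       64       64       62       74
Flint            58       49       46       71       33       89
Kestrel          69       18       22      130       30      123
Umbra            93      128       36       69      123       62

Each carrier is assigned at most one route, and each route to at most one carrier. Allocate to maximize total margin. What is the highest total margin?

Max total: $646k

Optimal: Larkspur→Route 5 ($137k), Brightly→Route 4 ($87k), Apex→Route 2 ($75k), Flint→Route 7 ($89k), Kestrel→Route 1 ($130k), Umbra→Route 6 ($128k) — total 137+87+75+89+130+128 = $646k.
Next-best assignment: Larkspur→Route 4, Brightly→Route 5, Apex→Route 2, Flint→Route 7, Kestrel→Route 1, Umbra→Route 6 = $631k.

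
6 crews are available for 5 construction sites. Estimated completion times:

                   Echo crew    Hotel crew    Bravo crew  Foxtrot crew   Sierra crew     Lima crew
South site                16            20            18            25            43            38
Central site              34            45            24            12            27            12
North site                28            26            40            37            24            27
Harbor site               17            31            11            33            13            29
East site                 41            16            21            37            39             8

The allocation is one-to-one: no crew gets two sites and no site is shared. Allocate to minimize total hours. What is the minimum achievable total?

Optimal: Echo crew→South site (16 hours), Foxtrot crew→Central site (12 hours), Sierra crew→North site (24 hours), Bravo crew→Harbor site (11 hours), Lima crew→East site (8 hours) — total 16+12+24+11+8 = 71 hours.
Row-greedy (each crew in turn takes its cheapest remaining site) gives 79 hours, worse by 8.
Swapping Foxtrot crew↔Sierra crew (Foxtrot crew→North site 37 hours, Sierra crew→Central site 27 hours) adds 28.
Checked against all permutations: 71 hours is optimal.

Min total: 71 hours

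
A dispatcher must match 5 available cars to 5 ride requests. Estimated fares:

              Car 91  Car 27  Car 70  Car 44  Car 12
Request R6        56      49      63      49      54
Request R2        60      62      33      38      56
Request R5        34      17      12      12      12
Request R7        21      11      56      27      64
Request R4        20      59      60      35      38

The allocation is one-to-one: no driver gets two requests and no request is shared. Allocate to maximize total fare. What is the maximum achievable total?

Max total: $269

Optimal: Car 91→Request R5 ($34), Car 27→Request R2 ($62), Car 70→Request R4 ($60), Car 44→Request R6 ($49), Car 12→Request R7 ($64) — total 34+62+60+49+64 = $269.
Max-entry greedy (repeatedly take the single best remaining cell) gives $258, worse by 11.
Next-best assignment: Car 91→Request R2, Car 27→Request R4, Car 70→Request R6, Car 44→Request R5, Car 12→Request R7 = $258.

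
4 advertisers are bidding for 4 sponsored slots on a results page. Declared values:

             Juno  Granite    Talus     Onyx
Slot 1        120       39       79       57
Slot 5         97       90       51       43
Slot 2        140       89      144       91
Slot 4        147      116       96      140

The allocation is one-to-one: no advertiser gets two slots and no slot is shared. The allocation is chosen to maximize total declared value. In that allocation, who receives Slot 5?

Granite receives Slot 5.

Optimal: Juno→Slot 1 ($120), Granite→Slot 5 ($90), Talus→Slot 2 ($144), Onyx→Slot 4 ($140) — total 120+90+144+140 = $494.
Max-entry greedy (repeatedly take the single best remaining cell) gives $438, worse by 56.
Next-best assignment: Juno→Slot 2, Granite→Slot 5, Talus→Slot 1, Onyx→Slot 4 = $449.
Granite's own top slot is Slot 4 ($116), but forcing Granite→Slot 4 and reassigning the rest optimally gives only $423 — worse by 71.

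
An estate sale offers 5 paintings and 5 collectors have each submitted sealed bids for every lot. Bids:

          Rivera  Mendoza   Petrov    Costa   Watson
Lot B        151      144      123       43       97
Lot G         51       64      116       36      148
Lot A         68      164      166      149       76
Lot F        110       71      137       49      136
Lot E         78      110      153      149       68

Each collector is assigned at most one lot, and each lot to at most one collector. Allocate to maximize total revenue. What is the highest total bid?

This is the linear assignment problem.
Optimal: Rivera→Lot B ($151), Mendoza→Lot A ($164), Petrov→Lot F ($137), Costa→Lot E ($149), Watson→Lot G ($148) — total 151+164+137+149+148 = $749.
Row-greedy (each collector in turn takes its best remaining lot) gives $665, worse by 84.
Swapping Petrov↔Watson (Petrov→Lot G $116, Watson→Lot F $136) loses 33.

Max total: $749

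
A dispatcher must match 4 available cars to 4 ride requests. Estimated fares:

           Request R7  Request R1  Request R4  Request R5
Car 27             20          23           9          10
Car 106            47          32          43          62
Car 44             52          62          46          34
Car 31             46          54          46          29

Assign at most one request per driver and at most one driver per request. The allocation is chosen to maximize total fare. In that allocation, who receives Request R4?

Car 31 receives Request R4.

Treat this as an assignment problem: match each driver to one request.
Optimal: Car 27→Request R7 ($20), Car 106→Request R5 ($62), Car 44→Request R1 ($62), Car 31→Request R4 ($46) — total 20+62+62+46 = $190.
Column-greedy (each request in turn goes to its best remaining driver) gives $159, worse by 31.
Next-best assignment: Car 27→Request R1, Car 106→Request R5, Car 44→Request R7, Car 31→Request R4 = $183.
Every other assignment is strictly worse.
Car 31's own top request is Request R1 ($54), but forcing Car 31→Request R1 and reassigning the rest optimally gives only $182 — worse by 8.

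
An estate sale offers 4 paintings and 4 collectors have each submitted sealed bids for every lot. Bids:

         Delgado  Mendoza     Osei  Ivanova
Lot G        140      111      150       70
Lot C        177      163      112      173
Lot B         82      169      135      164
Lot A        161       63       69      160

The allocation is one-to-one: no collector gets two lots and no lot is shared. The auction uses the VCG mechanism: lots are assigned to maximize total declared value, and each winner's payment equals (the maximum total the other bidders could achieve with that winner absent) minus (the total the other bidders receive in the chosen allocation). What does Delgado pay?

Delgado pays $13.

Efficient allocation: Delgado→Lot C ($177), Mendoza→Lot B ($169), Osei→Lot G ($150), Ivanova→Lot A ($160); total welfare W = $656.
Delgado receives Lot C at value $177, so the others get W − 177 = $479.
Without Delgado: best allocation of the remaining 3 bidders over all 4 lots is Mendoza→Lot B ($169), Osei→Lot G ($150), Ivanova→Lot C ($173), total $492.
VCG payment = (others' best without Delgado) − (others' welfare with Delgado) = 492 − 479 = $13.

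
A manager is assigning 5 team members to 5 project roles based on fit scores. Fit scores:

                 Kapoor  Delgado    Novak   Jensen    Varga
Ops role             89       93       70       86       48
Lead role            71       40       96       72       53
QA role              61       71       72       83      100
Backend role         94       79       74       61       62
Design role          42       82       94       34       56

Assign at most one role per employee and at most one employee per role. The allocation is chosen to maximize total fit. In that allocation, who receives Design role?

Optimal: Kapoor→Backend role (94 pts), Delgado→Design role (82 pts), Novak→Lead role (96 pts), Jensen→Ops role (86 pts), Varga→QA role (100 pts) — total 94+82+96+86+100 = 458 pts.
Column-greedy (each role in turn goes to its best remaining employee) gives 417 pts, worse by 41.
Swapping Jensen↔Novak (Jensen→Lead role 72 pts, Novak→Ops role 70 pts) loses 40.
Delgado's own top role is Ops role (93 pts), but forcing Delgado→Ops role and reassigning the rest optimally gives only 453 pts — worse by 5.

Delgado receives Design role.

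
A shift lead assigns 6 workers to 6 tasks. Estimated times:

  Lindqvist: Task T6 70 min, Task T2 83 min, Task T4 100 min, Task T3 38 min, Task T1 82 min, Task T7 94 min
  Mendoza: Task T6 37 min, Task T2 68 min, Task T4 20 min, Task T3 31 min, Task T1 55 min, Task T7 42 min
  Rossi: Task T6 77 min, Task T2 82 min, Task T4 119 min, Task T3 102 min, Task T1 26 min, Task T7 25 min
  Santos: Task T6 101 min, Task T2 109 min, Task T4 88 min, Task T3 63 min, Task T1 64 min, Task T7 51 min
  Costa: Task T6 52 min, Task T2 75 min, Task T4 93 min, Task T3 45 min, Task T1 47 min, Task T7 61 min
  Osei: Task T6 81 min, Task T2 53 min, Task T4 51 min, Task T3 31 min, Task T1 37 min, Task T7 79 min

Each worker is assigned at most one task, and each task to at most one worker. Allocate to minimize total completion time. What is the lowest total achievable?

Optimal: Lindqvist→Task T3 (38 min), Mendoza→Task T4 (20 min), Rossi→Task T1 (26 min), Santos→Task T7 (51 min), Costa→Task T6 (52 min), Osei→Task T2 (53 min) — total 38+20+26+51+52+53 = 240 min.
Row-greedy (each worker in turn takes its cheapest remaining task) gives 252 min, worse by 12.
Swapping Rossi↔Costa (Rossi→Task T6 77 min, Costa→Task T1 47 min) adds 46.
No other one-to-one assignment undercuts 240 min.

Minimum total: 240 min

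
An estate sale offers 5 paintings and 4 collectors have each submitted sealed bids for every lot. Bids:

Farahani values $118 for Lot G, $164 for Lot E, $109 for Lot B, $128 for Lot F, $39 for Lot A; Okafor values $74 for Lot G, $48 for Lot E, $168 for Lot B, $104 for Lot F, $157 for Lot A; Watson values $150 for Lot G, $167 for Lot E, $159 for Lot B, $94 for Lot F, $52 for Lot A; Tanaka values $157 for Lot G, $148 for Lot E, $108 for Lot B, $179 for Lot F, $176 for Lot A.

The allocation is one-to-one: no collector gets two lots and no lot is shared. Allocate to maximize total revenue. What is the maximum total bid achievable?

Max total: $661

This is a one-to-one assignment (maximum-weight bipartite matching).
Optimal: Farahani→Lot E ($164), Okafor→Lot B ($168), Watson→Lot G ($150), Tanaka→Lot F ($179) — total 164+168+150+179 = $661.
Checked against all permutations: $661 is optimal.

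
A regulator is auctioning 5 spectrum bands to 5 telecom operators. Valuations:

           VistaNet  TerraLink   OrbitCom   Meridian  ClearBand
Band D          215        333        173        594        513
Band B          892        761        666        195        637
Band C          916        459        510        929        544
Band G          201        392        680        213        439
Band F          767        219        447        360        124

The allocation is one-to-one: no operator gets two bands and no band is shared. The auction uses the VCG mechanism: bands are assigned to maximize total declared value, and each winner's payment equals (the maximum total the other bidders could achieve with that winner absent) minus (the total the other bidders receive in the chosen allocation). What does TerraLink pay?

Efficient allocation: VistaNet→Band F ($767M), TerraLink→Band B ($761M), OrbitCom→Band G ($680M), Meridian→Band C ($929M), ClearBand→Band D ($513M); total welfare W = $3650M.
TerraLink receives Band B at value $761M, so the others get W − 761 = $2889M.
Without TerraLink: best allocation of the remaining 4 bidders over all 5 bands is VistaNet→Band B ($892M), OrbitCom→Band G ($680M), Meridian→Band C ($929M), ClearBand→Band D ($513M), total $3014M.
VCG payment = (others' best without TerraLink) − (others' welfare with TerraLink) = 3014 − 2889 = $125M.

TerraLink pays $125M.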